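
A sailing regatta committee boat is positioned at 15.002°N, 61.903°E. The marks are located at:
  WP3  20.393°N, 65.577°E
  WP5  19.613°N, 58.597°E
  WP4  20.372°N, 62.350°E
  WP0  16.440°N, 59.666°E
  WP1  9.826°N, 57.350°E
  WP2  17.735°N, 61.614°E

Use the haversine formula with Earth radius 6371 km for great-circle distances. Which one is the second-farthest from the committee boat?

WP3

Distance to each, sorted:
WP1: 758.6 km
WP3: 714.6 km
WP5: 621.3 km
WP4: 599.0 km
WP2: 305.5 km
WP0: 287.9 km
The second-farthest is WP3 at 714.6 km.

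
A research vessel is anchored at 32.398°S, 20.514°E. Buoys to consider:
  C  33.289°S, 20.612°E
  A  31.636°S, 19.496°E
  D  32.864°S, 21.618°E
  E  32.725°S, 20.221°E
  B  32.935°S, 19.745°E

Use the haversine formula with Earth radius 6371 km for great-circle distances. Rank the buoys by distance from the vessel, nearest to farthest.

Computing each great-circle distance from 32.398°S, 20.514°E:
E 32.725°S, 20.221°E: 45.6 km
B 32.935°S, 19.745°E: 93.5 km
C 33.289°S, 20.612°E: 99.5 km
D 32.864°S, 21.618°E: 115.6 km
A 31.636°S, 19.496°E: 128.0 km

E, B, C, D, A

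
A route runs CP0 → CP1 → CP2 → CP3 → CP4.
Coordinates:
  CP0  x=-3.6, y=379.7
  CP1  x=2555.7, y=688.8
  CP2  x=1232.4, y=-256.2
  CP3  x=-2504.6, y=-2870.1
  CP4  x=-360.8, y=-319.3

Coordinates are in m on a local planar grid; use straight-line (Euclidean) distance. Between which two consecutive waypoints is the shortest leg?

Leg distances:
CP0→CP1: 2577.9 m
CP1→CP2: 1626.1 m
CP2→CP3: 4560.4 m
CP3→CP4: 3332.0 m
The shortest leg is CP1–CP2 at 1626.1 m.

CP1–CP2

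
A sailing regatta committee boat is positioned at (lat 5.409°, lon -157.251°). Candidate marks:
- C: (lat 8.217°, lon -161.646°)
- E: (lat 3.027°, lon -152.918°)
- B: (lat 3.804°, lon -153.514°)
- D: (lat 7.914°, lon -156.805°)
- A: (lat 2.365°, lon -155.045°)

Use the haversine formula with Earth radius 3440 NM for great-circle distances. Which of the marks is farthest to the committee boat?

Distances from the committee boat ((lat 5.409°, lon -157.251°)):
C: 311.5 NM
E: 296.2 NM
B: 243.5 NM
A: 225.5 NM
D: 152.7 NM
The farthest is C at 311.5 NM.

C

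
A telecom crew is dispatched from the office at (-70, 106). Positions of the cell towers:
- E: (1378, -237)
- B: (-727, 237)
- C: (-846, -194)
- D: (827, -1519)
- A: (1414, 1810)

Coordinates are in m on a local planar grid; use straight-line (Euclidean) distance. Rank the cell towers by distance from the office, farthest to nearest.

A, D, E, C, B

Distance from the office at (-70, 106) to each:
A (1414, 1810): 2259.6 m
D (827, -1519): 1856.1 m
E (1378, -237): 1488.1 m
C (-846, -194): 832.0 m
B (-727, 237): 669.9 m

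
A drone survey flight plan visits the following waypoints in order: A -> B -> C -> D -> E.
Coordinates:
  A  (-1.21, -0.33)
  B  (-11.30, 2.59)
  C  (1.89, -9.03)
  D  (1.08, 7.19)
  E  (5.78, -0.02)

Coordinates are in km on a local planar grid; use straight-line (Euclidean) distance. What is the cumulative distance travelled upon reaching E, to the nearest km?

Leg distances:
A→B: 10.5 km  (cumulative 10.5 km)
B→C: 17.6 km  (cumulative 28.1 km)
C→D: 16.2 km  (cumulative 44.3 km)
D→E: 8.6 km  (cumulative 52.9 km)
Cumulative distance at E ≈ 53 km.

53 km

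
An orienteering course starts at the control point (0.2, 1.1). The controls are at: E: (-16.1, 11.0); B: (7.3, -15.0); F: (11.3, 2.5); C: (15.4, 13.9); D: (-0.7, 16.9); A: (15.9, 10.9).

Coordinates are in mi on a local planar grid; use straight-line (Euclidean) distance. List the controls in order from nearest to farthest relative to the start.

Distances from the start:
F (11.3, 2.5): 11.2 mi
D (-0.7, 16.9): 15.8 mi
B (7.3, -15.0): 17.6 mi
A (15.9, 10.9): 18.5 mi
E (-16.1, 11.0): 19.1 mi
C (15.4, 13.9): 19.9 mi

F, D, B, A, E, C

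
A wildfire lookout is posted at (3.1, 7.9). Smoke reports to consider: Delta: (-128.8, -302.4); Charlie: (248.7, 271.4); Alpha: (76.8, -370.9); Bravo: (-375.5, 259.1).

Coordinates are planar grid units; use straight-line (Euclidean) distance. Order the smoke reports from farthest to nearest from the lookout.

Bravo, Alpha, Charlie, Delta

Distances from the lookout:
Bravo (-375.5, 259.1): 454.4
Alpha (76.8, -370.9): 385.9
Charlie (248.7, 271.4): 360.2
Delta (-128.8, -302.4): 337.2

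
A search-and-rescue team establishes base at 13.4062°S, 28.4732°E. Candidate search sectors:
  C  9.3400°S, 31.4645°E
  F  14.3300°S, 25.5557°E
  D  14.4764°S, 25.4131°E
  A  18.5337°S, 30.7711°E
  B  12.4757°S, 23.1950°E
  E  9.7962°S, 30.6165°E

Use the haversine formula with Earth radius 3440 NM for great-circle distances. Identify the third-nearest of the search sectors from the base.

E

Distances from the base (13.4062°S, 28.4732°E):
F: 178.9 NM
D: 189.5 NM
E: 250.7 NM
C: 301.0 NM
B: 313.9 NM
A: 335.2 NM
The third-nearest is E at 250.7 NM.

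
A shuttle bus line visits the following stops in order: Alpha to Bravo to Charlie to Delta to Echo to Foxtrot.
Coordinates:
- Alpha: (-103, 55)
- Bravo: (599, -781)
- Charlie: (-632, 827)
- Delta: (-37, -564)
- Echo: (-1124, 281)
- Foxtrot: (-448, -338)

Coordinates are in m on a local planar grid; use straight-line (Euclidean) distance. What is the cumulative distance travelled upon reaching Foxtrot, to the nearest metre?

Leg distances:
Alpha→Bravo: 1091.7 m  (cumulative 1091.7 m)
Bravo→Charlie: 2025.1 m  (cumulative 3116.7 m)
Charlie→Delta: 1512.9 m  (cumulative 4629.7 m)
Delta→Echo: 1376.8 m  (cumulative 6006.5 m)
Echo→Foxtrot: 916.6 m  (cumulative 6923.1 m)
Cumulative distance at Foxtrot ≈ 6923 m.

6923 m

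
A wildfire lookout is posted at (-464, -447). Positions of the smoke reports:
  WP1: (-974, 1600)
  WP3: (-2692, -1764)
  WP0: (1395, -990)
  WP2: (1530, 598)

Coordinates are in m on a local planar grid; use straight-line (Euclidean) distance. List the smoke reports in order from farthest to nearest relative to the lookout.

WP3, WP2, WP1, WP0

Computing each straight-line distance from (-464, -447):
WP3 (-2692, -1764): 2588.1 m
WP2 (1530, 598): 2251.2 m
WP1 (-974, 1600): 2109.6 m
WP0 (1395, -990): 1936.7 m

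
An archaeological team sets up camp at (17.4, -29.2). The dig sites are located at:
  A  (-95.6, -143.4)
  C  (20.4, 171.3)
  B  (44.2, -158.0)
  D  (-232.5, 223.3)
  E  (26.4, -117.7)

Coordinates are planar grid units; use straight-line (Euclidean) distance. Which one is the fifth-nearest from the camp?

Distances from the camp ((17.4, -29.2)):
E: 89.0
B: 131.6
A: 160.7
C: 200.5
D: 355.3
The fifth-nearest is D at 355.3.

D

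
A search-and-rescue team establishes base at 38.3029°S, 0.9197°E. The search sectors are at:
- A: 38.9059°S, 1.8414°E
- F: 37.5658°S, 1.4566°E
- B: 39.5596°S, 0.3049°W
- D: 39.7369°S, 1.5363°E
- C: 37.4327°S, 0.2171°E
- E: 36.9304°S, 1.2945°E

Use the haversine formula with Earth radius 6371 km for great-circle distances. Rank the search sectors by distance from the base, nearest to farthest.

Distance from the base at 38.3029°S, 0.9197°E to each:
F 37.5658°S, 1.4566°E: 94.5 km
A 38.9059°S, 1.8414°E: 104.5 km
C 37.4327°S, 0.2171°E: 114.7 km
E 36.9304°S, 1.2945°E: 156.1 km
D 39.7369°S, 1.5363°E: 168.1 km
B 39.5596°S, 0.3049°W: 175.3 km

F, A, C, E, D, B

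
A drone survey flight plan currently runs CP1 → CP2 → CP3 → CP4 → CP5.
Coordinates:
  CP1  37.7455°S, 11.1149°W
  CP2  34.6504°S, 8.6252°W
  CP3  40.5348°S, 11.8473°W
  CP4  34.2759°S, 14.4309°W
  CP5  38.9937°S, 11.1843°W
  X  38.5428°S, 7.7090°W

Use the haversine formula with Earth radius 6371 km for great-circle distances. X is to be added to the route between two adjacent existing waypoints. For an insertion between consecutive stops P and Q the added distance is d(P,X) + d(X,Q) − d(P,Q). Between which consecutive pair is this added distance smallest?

between CP2 and CP3

Added distance for inserting X between each consecutive pair:
CP1–CP2: 340.9 km
CP2–CP3: 145.6 km
CP3–CP4: 451.7 km
CP4–CP5: 472.0 km
Smallest added distance is 145.6 km, inserting between CP2 and CP3.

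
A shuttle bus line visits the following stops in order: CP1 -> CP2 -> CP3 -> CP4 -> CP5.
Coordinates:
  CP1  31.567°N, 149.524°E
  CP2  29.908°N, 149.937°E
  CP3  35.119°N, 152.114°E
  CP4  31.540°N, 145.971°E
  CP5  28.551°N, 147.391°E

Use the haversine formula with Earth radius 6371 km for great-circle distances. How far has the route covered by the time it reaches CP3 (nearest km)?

Leg distances:
CP1→CP2: 188.6 km  (cumulative 188.6 km)
CP2→CP3: 614.3 km  (cumulative 802.9 km)
Cumulative distance at CP3 ≈ 803 km.

803 km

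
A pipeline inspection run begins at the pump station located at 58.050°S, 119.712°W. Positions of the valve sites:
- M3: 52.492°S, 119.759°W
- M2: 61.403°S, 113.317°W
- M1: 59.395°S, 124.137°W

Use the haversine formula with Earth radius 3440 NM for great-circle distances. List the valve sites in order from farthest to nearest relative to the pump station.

M3, M2, M1

Distances from the pump station:
M3 52.492°S, 119.759°W: 333.7 NM
M2 61.403°S, 113.317°W: 279.0 NM
M1 59.395°S, 124.137°W: 159.8 NM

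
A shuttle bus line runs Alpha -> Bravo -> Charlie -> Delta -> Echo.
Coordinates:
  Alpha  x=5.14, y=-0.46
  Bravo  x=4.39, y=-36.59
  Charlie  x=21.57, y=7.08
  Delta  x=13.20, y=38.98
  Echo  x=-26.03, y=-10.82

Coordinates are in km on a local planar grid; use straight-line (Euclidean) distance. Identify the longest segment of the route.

Delta–Echo

Leg distances:
Alpha→Bravo: 36.1 km
Bravo→Charlie: 46.9 km
Charlie→Delta: 33.0 km
Delta→Echo: 63.4 km
The longest leg is Delta–Echo at 63.4 km.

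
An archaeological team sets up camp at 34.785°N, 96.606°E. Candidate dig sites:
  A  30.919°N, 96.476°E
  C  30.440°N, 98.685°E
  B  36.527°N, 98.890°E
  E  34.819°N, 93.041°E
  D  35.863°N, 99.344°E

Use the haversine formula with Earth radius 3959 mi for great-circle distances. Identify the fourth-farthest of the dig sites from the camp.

Distance to each, sorted:
C: 323.7 mi
A: 267.2 mi
E: 202.3 mi
B: 175.9 mi
D: 171.4 mi
The fourth-farthest is B at 175.9 mi.

B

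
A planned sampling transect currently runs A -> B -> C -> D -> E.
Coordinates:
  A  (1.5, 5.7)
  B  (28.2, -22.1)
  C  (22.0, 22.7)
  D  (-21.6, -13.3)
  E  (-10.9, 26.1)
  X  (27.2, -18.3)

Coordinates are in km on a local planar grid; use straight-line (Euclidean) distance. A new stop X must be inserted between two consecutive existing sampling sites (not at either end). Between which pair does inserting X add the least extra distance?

Added distance for inserting X between each consecutive pair:
A–B: 0.5 km
B–C: 0.0 km
C–D: 33.8 km
D–E: 66.7 km
Smallest added distance is 0.0 km, inserting between B and C.

between B and C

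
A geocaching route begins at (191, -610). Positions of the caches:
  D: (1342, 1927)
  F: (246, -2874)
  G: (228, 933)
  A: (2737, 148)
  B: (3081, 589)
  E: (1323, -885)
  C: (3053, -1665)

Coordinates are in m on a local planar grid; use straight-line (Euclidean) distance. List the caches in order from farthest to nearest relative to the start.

B, C, D, A, F, G, E

Distance from the start at (191, -610) to each:
B (3081, 589): 3128.8 m
C (3053, -1665): 3050.3 m
D (1342, 1927): 2785.9 m
A (2737, 148): 2656.4 m
F (246, -2874): 2264.7 m
G (228, 933): 1543.4 m
E (1323, -885): 1164.9 m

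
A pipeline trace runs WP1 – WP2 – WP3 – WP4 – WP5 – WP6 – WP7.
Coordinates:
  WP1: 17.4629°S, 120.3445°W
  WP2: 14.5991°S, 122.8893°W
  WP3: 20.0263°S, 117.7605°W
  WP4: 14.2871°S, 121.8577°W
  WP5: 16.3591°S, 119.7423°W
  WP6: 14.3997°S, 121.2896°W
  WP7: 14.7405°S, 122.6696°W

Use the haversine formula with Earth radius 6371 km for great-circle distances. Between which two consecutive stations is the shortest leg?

Leg distances:
WP1→WP2: 418.7 km
WP2→WP3: 812.6 km
WP3→WP4: 772.4 km
WP4→WP5: 323.3 km
WP5→WP6: 273.8 km
WP6→WP7: 153.3 km
The shortest leg is WP6–WP7 at 153.3 km.

WP6–WP7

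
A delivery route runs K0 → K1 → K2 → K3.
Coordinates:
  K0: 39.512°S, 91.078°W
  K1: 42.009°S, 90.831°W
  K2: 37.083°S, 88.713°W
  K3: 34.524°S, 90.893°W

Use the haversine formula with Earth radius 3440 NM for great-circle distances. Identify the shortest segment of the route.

Leg distances:
K0→K1: 150.3 NM
K1→K2: 311.6 NM
K2→K3: 186.7 NM
The shortest leg is K0–K1 at 150.3 NM.

K0–K1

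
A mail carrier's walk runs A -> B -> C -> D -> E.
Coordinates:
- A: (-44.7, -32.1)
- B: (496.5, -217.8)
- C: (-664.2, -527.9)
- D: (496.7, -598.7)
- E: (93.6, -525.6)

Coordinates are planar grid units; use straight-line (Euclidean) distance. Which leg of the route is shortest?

D–E

Leg distances:
A→B: 572.2
B→C: 1201.4
C→D: 1163.1
D→E: 409.7
The shortest leg is D–E at 409.7.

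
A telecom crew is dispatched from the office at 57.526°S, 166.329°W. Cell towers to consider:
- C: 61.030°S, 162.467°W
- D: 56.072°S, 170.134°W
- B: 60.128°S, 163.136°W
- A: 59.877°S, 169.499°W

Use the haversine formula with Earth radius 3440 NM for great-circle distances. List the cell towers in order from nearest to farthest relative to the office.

Distances from the office:
D 56.072°S, 170.134°W: 152.5 NM
A 59.877°S, 169.499°W: 172.3 NM
B 60.128°S, 163.136°W: 185.0 NM
C 61.030°S, 162.467°W: 241.3 NM

D, A, B, C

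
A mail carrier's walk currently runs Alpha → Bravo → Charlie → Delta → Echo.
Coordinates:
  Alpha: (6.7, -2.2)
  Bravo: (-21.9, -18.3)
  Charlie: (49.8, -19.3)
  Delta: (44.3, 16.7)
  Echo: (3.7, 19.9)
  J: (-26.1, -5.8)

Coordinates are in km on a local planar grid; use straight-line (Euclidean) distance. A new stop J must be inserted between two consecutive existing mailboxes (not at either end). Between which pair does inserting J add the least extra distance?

Added distance for inserting J between each consecutive pair:
Alpha–Bravo: 13.4 km
Bravo–Charlie: 18.6 km
Charlie–Delta: 114.6 km
Delta–Echo: 72.5 km
Smallest added distance is 13.4 km, inserting between Alpha and Bravo.

between Alpha and Bravo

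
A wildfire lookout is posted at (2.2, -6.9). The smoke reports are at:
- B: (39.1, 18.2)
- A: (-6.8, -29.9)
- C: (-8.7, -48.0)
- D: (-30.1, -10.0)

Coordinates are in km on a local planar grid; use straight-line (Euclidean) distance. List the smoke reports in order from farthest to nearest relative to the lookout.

Computing each straight-line distance from (2.2, -6.9):
B (39.1, 18.2): 44.6 km
C (-8.7, -48.0): 42.5 km
D (-30.1, -10.0): 32.4 km
A (-6.8, -29.9): 24.7 km

B, C, D, A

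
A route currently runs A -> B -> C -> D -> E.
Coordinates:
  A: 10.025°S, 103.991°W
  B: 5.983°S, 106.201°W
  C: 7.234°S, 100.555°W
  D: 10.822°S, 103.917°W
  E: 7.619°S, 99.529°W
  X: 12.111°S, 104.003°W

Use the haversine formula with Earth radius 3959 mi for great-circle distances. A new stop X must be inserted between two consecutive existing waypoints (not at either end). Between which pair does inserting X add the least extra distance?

between D and E

Added distance for inserting X between each consecutive pair:
A–B: 275.7 mi
B–C: 462.8 mi
C–D: 162.2 mi
D–E: 151.9 mi
Smallest added distance is 151.9 mi, inserting between D and E.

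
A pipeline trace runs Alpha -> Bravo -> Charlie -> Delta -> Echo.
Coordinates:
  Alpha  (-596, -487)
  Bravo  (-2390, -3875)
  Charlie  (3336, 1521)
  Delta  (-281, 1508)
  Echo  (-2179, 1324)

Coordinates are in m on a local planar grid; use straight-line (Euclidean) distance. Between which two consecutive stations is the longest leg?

Bravo–Charlie

Leg distances:
Alpha→Bravo: 3833.7 m
Bravo→Charlie: 7867.9 m
Charlie→Delta: 3617.0 m
Delta→Echo: 1906.9 m
The longest leg is Bravo–Charlie at 7867.9 m.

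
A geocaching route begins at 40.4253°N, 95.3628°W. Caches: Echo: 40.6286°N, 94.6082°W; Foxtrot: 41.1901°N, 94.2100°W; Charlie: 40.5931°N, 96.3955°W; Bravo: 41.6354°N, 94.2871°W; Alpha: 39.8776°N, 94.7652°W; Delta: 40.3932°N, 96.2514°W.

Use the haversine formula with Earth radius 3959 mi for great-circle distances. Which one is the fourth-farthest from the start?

Alpha

Distances from the start (40.4253°N, 95.3628°W):
Bravo: 100.7 mi
Foxtrot: 80.2 mi
Charlie: 55.5 mi
Alpha: 49.3 mi
Delta: 46.8 mi
Echo: 42.0 mi
The fourth-farthest is Alpha at 49.3 mi.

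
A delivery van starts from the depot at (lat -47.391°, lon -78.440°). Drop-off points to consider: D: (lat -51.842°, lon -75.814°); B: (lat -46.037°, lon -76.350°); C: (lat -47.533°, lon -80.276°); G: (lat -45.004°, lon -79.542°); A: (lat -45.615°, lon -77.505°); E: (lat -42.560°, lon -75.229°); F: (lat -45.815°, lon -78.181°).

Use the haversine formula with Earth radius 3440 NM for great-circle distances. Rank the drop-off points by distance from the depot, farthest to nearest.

E, D, G, B, A, F, C

Distances from the depot:
E (lat -42.560°, lon -75.229°): 320.4 NM
D (lat -51.842°, lon -75.814°): 286.0 NM
G (lat -45.004°, lon -79.542°): 150.4 NM
B (lat -46.037°, lon -76.350°): 118.4 NM
A (lat -45.615°, lon -77.505°): 113.4 NM
F (lat -45.815°, lon -78.181°): 95.2 NM
C (lat -47.533°, lon -80.276°): 75.0 NM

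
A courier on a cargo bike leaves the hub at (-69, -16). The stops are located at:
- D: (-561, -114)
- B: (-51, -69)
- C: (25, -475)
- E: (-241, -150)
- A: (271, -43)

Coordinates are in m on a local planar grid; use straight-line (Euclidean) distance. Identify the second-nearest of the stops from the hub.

E

Distance to each, sorted:
B: 56.0 m
E: 218.0 m
A: 341.1 m
C: 468.5 m
D: 501.7 m
The second-nearest is E at 218.0 m.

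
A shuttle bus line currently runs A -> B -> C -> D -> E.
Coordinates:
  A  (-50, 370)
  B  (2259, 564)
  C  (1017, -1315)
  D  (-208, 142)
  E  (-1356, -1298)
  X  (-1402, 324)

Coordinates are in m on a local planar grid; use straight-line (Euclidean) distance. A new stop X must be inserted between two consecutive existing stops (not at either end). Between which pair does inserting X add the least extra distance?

Added distance for inserting X between each consecutive pair:
A–B: 2704.5 m
B–C: 4338.4 m
C–D: 2226.2 m
D–E: 988.8 m
Smallest added distance is 988.8 m, inserting between D and E.

between D and E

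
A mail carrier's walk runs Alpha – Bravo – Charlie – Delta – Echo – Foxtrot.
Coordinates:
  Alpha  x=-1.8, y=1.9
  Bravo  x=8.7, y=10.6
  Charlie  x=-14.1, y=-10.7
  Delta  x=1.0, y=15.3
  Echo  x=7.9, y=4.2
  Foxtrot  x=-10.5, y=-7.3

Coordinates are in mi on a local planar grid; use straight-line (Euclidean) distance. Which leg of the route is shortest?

Delta–Echo

Leg distances:
Alpha→Bravo: 13.6 mi
Bravo→Charlie: 31.2 mi
Charlie→Delta: 30.1 mi
Delta→Echo: 13.1 mi
Echo→Foxtrot: 21.7 mi
The shortest leg is Delta–Echo at 13.1 mi.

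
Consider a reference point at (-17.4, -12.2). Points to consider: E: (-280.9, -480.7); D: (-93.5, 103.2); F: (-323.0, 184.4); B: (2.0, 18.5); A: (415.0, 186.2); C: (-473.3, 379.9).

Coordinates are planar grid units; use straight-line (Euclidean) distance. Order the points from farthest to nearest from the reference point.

Distance from the reference point at (-17.4, -12.2) to each:
C (-473.3, 379.9): 601.3
E (-280.9, -480.7): 537.5
A (415.0, 186.2): 475.7
F (-323.0, 184.4): 363.4
D (-93.5, 103.2): 138.2
B (2.0, 18.5): 36.3

C, E, A, F, D, B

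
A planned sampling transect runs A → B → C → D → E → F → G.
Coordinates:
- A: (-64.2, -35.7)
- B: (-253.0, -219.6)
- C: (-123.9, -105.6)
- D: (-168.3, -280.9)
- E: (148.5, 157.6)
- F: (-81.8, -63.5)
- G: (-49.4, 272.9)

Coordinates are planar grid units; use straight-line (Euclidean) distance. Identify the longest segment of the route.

Leg distances:
A→B: 263.6
B→C: 172.2
C→D: 180.8
D→E: 541.0
E→F: 319.3
F→G: 338.0
The longest leg is D–E at 541.0.

D–E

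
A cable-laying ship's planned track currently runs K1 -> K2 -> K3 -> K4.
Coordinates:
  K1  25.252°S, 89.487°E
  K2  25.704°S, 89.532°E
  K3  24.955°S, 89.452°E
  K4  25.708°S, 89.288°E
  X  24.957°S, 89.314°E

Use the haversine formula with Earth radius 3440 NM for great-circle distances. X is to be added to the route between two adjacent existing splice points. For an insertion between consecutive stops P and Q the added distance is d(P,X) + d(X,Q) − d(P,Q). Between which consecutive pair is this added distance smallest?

between K3 and K4

Added distance for inserting X between each consecutive pair:
K1–K2: 39.2 NM
K2–K3: 8.7 NM
K3–K4: 6.5 NM
Smallest added distance is 6.5 NM, inserting between K3 and K4.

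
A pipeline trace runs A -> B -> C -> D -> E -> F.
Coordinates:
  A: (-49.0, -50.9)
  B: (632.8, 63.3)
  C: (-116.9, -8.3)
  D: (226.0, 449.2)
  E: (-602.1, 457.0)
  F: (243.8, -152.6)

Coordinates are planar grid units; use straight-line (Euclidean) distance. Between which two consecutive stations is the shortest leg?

Leg distances:
A→B: 691.3
B→C: 753.1
C→D: 571.7
D→E: 828.1
E→F: 1042.7
The shortest leg is C–D at 571.7.

C–D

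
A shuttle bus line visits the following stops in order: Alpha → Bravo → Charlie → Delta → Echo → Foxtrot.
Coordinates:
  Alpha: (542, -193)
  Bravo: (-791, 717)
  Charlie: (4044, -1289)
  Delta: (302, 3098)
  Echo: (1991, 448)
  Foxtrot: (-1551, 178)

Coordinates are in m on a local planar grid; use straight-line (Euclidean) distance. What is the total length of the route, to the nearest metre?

19310 m

Leg distances:
Alpha→Bravo: 1614.0 m  (cumulative 1614.0 m)
Bravo→Charlie: 5234.6 m  (cumulative 6848.6 m)
Charlie→Delta: 5766.1 m  (cumulative 12614.8 m)
Delta→Echo: 3142.5 m  (cumulative 15757.2 m)
Echo→Foxtrot: 3552.3 m  (cumulative 19309.5 m)
Total route length ≈ 19310 m.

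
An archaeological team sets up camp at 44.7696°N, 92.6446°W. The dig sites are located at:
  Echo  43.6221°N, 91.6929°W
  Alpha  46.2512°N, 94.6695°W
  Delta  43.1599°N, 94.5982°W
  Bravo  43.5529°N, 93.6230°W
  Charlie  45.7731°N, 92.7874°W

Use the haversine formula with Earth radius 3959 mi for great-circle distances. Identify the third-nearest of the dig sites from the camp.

Bravo

Distances from the camp (44.7696°N, 92.6446°W):
Charlie: 69.7 mi
Echo: 92.2 mi
Bravo: 97.1 mi
Alpha: 141.7 mi
Delta: 147.7 mi
The third-nearest is Bravo at 97.1 mi.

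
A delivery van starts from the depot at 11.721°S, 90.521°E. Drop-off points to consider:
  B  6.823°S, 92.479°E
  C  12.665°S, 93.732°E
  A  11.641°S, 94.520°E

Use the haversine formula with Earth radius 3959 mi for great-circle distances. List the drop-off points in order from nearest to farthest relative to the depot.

Distances from the depot:
C 12.665°S, 93.732°E: 226.5 mi
A 11.641°S, 94.520°E: 270.7 mi
B 6.823°S, 92.479°E: 363.8 mi

C, A, B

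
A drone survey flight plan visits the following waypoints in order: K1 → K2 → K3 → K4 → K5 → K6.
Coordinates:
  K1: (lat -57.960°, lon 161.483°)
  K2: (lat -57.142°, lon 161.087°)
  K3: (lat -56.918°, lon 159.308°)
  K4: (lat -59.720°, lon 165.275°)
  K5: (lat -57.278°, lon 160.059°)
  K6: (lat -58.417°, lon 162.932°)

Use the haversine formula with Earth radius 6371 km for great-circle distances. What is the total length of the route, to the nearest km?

Leg distances:
K1→K2: 94.0 km  (cumulative 94.0 km)
K2→K3: 110.5 km  (cumulative 204.5 km)
K3→K4: 467.1 km  (cumulative 671.6 km)
K4→K5: 406.7 km  (cumulative 1078.3 km)
K5→K6: 212.0 km  (cumulative 1290.3 km)
Total route length ≈ 1290 km.

1290 km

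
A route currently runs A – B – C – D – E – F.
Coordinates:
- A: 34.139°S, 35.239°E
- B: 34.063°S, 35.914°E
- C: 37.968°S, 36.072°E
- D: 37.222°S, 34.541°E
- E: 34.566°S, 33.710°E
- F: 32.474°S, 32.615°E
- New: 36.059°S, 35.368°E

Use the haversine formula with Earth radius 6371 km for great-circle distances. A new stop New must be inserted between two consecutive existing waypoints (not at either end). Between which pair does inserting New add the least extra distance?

between B and C

Added distance for inserting New between each consecutive pair:
A–B: 378.5 km
B–C: 14.3 km
C–D: 211.8 km
D–E: 68.2 km
E–F: 442.3 km
Smallest added distance is 14.3 km, inserting between B and C.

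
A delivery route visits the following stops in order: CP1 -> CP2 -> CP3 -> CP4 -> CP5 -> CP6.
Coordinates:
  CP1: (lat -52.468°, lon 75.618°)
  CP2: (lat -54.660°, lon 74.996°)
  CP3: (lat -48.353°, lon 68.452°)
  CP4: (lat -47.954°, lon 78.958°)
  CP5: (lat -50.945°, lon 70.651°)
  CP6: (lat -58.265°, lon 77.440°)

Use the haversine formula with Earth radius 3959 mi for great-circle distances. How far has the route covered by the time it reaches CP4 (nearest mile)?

Leg distances:
CP1→CP2: 153.6 mi  (cumulative 153.6 mi)
CP2→CP3: 518.3 mi  (cumulative 671.9 mi)
CP3→CP4: 484.7 mi  (cumulative 1156.6 mi)
Cumulative distance at CP4 ≈ 1157 mi.

1157 mi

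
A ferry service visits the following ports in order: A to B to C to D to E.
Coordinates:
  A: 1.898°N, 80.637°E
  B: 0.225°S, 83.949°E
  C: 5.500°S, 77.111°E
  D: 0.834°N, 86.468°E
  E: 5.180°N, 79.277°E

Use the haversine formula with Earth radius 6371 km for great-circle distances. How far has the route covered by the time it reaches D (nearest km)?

2652 km

Leg distances:
A→B: 437.4 km  (cumulative 437.4 km)
B→C: 959.3 km  (cumulative 1396.7 km)
C→D: 1255.3 km  (cumulative 2652.0 km)
Cumulative distance at D ≈ 2652 km.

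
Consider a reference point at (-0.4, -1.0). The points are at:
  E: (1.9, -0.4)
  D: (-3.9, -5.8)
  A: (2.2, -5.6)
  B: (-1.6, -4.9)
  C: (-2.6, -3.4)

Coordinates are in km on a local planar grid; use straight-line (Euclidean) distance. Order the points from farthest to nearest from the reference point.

D, A, B, C, E

Distances from the reference point:
D (-3.9, -5.8): 5.9 km
A (2.2, -5.6): 5.3 km
B (-1.6, -4.9): 4.1 km
C (-2.6, -3.4): 3.3 km
E (1.9, -0.4): 2.4 km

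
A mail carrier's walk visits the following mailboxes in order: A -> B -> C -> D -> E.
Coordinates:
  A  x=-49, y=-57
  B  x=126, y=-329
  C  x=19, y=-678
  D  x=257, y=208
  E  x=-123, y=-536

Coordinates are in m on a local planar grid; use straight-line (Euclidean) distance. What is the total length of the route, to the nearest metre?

2441 m

Leg distances:
A→B: 323.4 m  (cumulative 323.4 m)
B→C: 365.0 m  (cumulative 688.5 m)
C→D: 917.4 m  (cumulative 1605.9 m)
D→E: 835.4 m  (cumulative 2441.3 m)
Total route length ≈ 2441 m.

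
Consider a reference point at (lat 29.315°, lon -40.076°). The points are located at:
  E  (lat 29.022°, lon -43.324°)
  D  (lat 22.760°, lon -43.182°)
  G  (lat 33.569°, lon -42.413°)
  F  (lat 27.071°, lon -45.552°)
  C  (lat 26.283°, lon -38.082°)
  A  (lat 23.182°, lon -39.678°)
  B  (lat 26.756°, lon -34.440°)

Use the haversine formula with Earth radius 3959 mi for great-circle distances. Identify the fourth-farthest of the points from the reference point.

F

Distances from the reference point ((lat 29.315°, lon -40.076°)):
D: 492.2 mi
A: 424.5 mi
B: 386.5 mi
F: 367.7 mi
G: 324.6 mi
C: 242.4 mi
E: 197.0 mi
The fourth-farthest is F at 367.7 mi.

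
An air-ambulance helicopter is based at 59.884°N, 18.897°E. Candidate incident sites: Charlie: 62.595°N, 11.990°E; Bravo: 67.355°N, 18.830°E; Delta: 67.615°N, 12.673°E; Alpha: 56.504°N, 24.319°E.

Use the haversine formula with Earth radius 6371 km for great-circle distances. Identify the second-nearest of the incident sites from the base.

Distance to each, sorted:
Charlie: 476.5 km
Alpha: 491.8 km
Bravo: 830.7 km
Delta: 911.4 km
The second-nearest is Alpha at 491.8 km.

Alpha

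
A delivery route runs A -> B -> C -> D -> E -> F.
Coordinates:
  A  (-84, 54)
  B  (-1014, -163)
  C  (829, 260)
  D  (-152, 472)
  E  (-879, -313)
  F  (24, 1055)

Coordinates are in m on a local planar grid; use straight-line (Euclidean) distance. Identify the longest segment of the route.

B–C

Leg distances:
A→B: 955.0 m
B→C: 1890.9 m
C→D: 1003.6 m
D→E: 1069.9 m
E→F: 1639.2 m
The longest leg is B–C at 1890.9 m.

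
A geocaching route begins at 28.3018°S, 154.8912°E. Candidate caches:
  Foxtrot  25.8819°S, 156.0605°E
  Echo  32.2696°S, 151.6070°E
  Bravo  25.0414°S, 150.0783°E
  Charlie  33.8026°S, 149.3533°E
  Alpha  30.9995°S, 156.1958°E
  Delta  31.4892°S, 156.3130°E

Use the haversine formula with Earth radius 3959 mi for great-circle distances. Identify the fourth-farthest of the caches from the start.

Delta

Distance to each, sorted:
Charlie: 501.7 mi
Bravo: 372.8 mi
Echo: 336.9 mi
Delta: 236.1 mi
Alpha: 202.2 mi
Foxtrot: 182.0 mi
The fourth-farthest is Delta at 236.1 mi.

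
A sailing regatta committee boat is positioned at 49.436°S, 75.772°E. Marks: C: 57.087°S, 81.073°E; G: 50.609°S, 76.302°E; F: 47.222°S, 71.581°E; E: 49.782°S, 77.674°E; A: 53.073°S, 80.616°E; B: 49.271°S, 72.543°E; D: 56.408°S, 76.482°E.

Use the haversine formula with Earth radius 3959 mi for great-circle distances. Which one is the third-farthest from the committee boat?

A

Distance to each, sorted:
C: 571.9 mi
D: 482.6 mi
A: 327.0 mi
F: 245.8 mi
B: 145.8 mi
E: 88.5 mi
G: 84.4 mi
The third-farthest is A at 327.0 mi.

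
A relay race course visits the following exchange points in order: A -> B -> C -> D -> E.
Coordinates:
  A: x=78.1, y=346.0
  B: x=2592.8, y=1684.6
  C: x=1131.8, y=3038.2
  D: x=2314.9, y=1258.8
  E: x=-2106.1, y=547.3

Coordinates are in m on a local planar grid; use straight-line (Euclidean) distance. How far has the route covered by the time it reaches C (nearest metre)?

Leg distances:
A→B: 2848.8 m  (cumulative 2848.8 m)
B→C: 1991.7 m  (cumulative 4840.5 m)
Cumulative distance at C ≈ 4840 m.

4840 m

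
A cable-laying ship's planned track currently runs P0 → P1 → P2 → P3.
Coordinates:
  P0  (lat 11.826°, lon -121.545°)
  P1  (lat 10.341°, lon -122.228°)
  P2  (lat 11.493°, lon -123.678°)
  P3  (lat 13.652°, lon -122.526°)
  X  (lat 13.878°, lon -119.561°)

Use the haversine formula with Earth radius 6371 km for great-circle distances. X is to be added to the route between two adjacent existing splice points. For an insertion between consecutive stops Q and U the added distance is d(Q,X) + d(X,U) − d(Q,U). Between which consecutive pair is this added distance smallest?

between P2 and P3

Added distance for inserting X between each consecutive pair:
P0–P1: 621.0 km
P1–P2: 804.3 km
P2–P3: 569.9 km
Smallest added distance is 569.9 km, inserting between P2 and P3.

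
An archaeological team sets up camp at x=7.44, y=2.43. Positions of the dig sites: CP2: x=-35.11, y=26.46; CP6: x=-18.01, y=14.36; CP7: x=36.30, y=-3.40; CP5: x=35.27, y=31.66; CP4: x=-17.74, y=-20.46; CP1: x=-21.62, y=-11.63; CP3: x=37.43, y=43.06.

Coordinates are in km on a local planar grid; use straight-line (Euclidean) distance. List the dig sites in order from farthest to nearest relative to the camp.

CP3, CP2, CP5, CP4, CP1, CP7, CP6

Distance from the camp at x=7.44, y=2.43 to each:
CP3 x=37.43, y=43.06: 50.5 km
CP2 x=-35.11, y=26.46: 48.9 km
CP5 x=35.27, y=31.66: 40.4 km
CP4 x=-17.74, y=-20.46: 34.0 km
CP1 x=-21.62, y=-11.63: 32.3 km
CP7 x=36.30, y=-3.40: 29.4 km
CP6 x=-18.01, y=14.36: 28.1 km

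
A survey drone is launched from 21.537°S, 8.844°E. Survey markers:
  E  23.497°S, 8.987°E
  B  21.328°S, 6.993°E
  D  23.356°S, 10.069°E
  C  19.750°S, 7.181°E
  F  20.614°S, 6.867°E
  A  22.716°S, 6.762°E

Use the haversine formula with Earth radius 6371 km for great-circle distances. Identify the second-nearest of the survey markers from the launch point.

E

Distance to each, sorted:
B: 193.0 km
E: 218.4 km
F: 229.4 km
D: 238.2 km
A: 251.3 km
C: 263.5 km
The second-nearest is E at 218.4 km.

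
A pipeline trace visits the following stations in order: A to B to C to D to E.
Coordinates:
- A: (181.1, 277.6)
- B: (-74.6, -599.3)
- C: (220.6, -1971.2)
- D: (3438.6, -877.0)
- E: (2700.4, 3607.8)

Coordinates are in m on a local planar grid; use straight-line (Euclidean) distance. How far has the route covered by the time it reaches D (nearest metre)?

5716 m

Leg distances:
A→B: 913.4 m  (cumulative 913.4 m)
B→C: 1403.3 m  (cumulative 2316.7 m)
C→D: 3398.9 m  (cumulative 5715.7 m)
Cumulative distance at D ≈ 5716 m.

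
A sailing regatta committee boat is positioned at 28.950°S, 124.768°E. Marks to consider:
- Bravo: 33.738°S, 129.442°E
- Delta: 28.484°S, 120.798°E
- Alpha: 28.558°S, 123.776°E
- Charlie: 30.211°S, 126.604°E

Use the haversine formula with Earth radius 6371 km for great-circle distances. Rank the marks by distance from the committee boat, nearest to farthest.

Distance from the committee boat at 28.950°S, 124.768°E to each:
Alpha 28.558°S, 123.776°E: 106.1 km
Charlie 30.211°S, 126.604°E: 226.2 km
Delta 28.484°S, 120.798°E: 390.6 km
Bravo 33.738°S, 129.442°E: 693.0 km

Alpha, Charlie, Delta, Bravo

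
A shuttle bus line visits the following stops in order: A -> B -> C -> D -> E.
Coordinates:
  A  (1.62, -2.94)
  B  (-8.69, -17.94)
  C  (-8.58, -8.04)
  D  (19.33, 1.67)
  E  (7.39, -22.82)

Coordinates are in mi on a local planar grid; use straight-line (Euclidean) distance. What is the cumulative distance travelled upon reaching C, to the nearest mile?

28 mi

Leg distances:
A→B: 18.2 mi  (cumulative 18.2 mi)
B→C: 9.9 mi  (cumulative 28.1 mi)
Cumulative distance at C ≈ 28 mi.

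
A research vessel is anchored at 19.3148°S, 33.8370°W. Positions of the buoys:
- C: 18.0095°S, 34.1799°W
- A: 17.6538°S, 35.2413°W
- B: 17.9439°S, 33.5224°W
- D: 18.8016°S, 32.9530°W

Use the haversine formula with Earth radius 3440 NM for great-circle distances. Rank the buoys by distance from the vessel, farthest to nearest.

A, B, C, D

Distance from the vessel at 19.3148°S, 33.8370°W to each:
A 17.6538°S, 35.2413°W: 127.8 NM
B 17.9439°S, 33.5224°W: 84.2 NM
C 18.0095°S, 34.1799°W: 80.8 NM
D 18.8016°S, 32.9530°W: 58.9 NM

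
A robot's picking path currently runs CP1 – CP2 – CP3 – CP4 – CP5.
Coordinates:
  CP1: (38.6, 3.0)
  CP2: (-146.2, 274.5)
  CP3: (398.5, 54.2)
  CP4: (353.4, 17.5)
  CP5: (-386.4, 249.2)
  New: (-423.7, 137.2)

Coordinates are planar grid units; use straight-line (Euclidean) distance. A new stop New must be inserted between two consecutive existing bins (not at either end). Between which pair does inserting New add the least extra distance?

Added distance for inserting New between each consecutive pair:
CP1–CP2: 462.6
CP2–CP3: 548.4
CP3–CP4: 1554.5
CP4–CP5: 129.1
Smallest added distance is 129.1, inserting between CP4 and CP5.

between CP4 and CP5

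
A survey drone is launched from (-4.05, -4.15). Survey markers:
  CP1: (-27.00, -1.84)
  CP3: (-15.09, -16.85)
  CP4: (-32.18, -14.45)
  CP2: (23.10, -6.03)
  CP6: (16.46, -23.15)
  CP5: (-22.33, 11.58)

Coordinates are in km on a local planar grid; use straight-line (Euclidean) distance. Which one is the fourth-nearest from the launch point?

Distance to each, sorted:
CP3: 16.8 km
CP1: 23.1 km
CP5: 24.1 km
CP2: 27.2 km
CP6: 28.0 km
CP4: 30.0 km
The fourth-nearest is CP2 at 27.2 km.

CP2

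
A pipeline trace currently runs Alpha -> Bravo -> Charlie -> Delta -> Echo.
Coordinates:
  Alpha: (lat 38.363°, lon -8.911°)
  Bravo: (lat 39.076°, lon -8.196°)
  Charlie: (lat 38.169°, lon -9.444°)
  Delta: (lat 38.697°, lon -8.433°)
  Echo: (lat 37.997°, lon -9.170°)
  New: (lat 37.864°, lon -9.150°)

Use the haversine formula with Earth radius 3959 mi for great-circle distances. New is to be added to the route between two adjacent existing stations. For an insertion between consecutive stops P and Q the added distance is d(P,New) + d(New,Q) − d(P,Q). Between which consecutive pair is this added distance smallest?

Added distance for inserting New between each consecutive pair:
Alpha–Bravo: 72.7 mi
Bravo–Charlie: 32.8 mi
Charlie–Delta: 30.2 mi
Delta–Echo: 16.0 mi
Smallest added distance is 16.0 mi, inserting between Delta and Echo.

between Delta and Echo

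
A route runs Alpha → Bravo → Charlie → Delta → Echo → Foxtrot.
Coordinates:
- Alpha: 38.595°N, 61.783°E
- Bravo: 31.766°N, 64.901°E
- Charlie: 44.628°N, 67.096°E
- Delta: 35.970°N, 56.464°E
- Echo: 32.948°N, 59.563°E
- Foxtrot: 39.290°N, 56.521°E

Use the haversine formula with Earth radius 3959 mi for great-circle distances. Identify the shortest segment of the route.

Delta–Echo

Leg distances:
Alpha→Bravo: 503.6 mi
Bravo→Charlie: 896.6 mi
Charlie→Delta: 818.3 mi
Delta→Echo: 273.4 mi
Echo→Foxtrot: 469.9 mi
The shortest leg is Delta–Echo at 273.4 mi.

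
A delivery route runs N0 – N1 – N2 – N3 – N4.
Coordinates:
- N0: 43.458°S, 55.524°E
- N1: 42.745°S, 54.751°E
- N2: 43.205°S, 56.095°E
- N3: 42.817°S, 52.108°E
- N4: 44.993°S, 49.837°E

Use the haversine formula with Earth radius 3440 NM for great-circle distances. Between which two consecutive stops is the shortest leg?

Leg distances:
N0→N1: 54.6 NM
N1→N2: 65.2 NM
N2→N3: 176.6 NM
N3→N4: 163.4 NM
The shortest leg is N0–N1 at 54.6 NM.

N0–N1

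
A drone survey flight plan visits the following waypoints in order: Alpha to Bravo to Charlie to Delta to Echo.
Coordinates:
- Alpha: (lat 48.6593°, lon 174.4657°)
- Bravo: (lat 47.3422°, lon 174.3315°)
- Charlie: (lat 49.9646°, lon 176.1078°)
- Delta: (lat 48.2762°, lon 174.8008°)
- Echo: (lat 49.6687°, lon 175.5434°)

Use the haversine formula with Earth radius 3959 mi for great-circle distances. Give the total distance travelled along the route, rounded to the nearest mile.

522 mi

Leg distances:
Alpha→Bravo: 91.2 mi  (cumulative 91.2 mi)
Bravo→Charlie: 198.5 mi  (cumulative 289.7 mi)
Charlie→Delta: 130.8 mi  (cumulative 420.5 mi)
Delta→Echo: 101.9 mi  (cumulative 522.4 mi)
Total route length ≈ 522 mi.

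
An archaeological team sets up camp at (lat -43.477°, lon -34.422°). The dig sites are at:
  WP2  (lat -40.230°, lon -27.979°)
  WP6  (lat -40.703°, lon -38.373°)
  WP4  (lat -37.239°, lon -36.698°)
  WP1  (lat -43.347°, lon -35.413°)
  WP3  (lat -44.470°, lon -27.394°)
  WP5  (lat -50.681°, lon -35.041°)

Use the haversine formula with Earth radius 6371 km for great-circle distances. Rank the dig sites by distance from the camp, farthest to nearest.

WP5, WP4, WP2, WP3, WP6, WP1

Distances from the camp:
WP5 (lat -50.681°, lon -35.041°): 802.4 km
WP4 (lat -37.239°, lon -36.698°): 719.9 km
WP2 (lat -40.230°, lon -27.979°): 644.0 km
WP3 (lat -44.470°, lon -27.394°): 572.9 km
WP6 (lat -40.703°, lon -38.373°): 448.7 km
WP1 (lat -43.347°, lon -35.413°): 81.3 km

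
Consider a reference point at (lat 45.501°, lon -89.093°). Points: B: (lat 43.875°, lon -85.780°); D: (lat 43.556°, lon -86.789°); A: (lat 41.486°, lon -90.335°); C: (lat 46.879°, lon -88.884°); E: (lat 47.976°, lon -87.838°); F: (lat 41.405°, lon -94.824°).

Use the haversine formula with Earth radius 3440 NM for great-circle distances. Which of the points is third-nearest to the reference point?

Distances from the reference point ((lat 45.501°, lon -89.093°)):
C: 83.2 NM
D: 152.8 NM
E: 157.3 NM
B: 171.8 NM
A: 247.0 NM
F: 350.4 NM
The third-nearest is E at 157.3 NM.

E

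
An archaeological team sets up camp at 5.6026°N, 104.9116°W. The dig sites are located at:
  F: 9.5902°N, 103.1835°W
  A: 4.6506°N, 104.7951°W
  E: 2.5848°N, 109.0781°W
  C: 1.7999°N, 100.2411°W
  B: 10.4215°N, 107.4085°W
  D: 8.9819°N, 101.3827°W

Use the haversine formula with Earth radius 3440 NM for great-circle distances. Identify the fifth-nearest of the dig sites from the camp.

Distances from the camp (5.6026°N, 104.9116°W):
A: 57.6 NM
F: 260.6 NM
D: 292.1 NM
E: 308.3 NM
B: 325.2 NM
C: 361.1 NM
The fifth-nearest is B at 325.2 NM.

B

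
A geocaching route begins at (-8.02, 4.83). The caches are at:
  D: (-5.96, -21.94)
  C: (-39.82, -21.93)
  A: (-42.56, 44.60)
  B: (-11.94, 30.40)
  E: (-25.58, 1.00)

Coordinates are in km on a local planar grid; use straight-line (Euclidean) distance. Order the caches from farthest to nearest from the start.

A, C, D, B, E

Distance from the start at (-8.02, 4.83) to each:
A (-42.56, 44.60): 52.7 km
C (-39.82, -21.93): 41.6 km
D (-5.96, -21.94): 26.8 km
B (-11.94, 30.40): 25.9 km
E (-25.58, 1.00): 18.0 km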